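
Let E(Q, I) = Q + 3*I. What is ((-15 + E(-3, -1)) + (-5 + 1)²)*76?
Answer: -380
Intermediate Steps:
((-15 + E(-3, -1)) + (-5 + 1)²)*76 = ((-15 + (-3 + 3*(-1))) + (-5 + 1)²)*76 = ((-15 + (-3 - 3)) + (-4)²)*76 = ((-15 - 6) + 16)*76 = (-21 + 16)*76 = -5*76 = -380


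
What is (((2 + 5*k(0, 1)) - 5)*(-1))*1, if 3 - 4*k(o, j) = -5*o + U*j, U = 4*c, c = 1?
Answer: 17/4 ≈ 4.2500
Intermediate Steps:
U = 4 (U = 4*1 = 4)
k(o, j) = 3/4 - j + 5*o/4 (k(o, j) = 3/4 - (-5*o + 4*j)/4 = 3/4 + (-j + 5*o/4) = 3/4 - j + 5*o/4)
(((2 + 5*k(0, 1)) - 5)*(-1))*1 = (((2 + 5*(3/4 - 1*1 + (5/4)*0)) - 5)*(-1))*1 = (((2 + 5*(3/4 - 1 + 0)) - 5)*(-1))*1 = (((2 + 5*(-1/4)) - 5)*(-1))*1 = (((2 - 5/4) - 5)*(-1))*1 = ((3/4 - 5)*(-1))*1 = -17/4*(-1)*1 = (17/4)*1 = 17/4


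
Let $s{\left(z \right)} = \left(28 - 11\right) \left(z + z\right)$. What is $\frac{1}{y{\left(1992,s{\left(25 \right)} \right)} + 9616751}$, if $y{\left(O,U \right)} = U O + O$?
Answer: $\frac{1}{11311943} \approx 8.8402 \cdot 10^{-8}$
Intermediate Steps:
$s{\left(z \right)} = 34 z$ ($s{\left(z \right)} = 17 \cdot 2 z = 34 z$)
$y{\left(O,U \right)} = O + O U$ ($y{\left(O,U \right)} = O U + O = O + O U$)
$\frac{1}{y{\left(1992,s{\left(25 \right)} \right)} + 9616751} = \frac{1}{1992 \left(1 + 34 \cdot 25\right) + 9616751} = \frac{1}{1992 \left(1 + 850\right) + 9616751} = \frac{1}{1992 \cdot 851 + 9616751} = \frac{1}{1695192 + 9616751} = \frac{1}{11311943}$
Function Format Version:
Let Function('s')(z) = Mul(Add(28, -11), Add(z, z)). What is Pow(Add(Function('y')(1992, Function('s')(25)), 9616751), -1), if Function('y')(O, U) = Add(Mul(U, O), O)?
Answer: Rational(1, 11311943) ≈ 8.8402e-8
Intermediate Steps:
Function('s')(z) = Mul(34, z) (Function('s')(z) = Mul(17, Mul(2, z)) = Mul(34, z))
Function('y')(O, U) = Add(O, Mul(O, U)) (Function('y')(O, U) = Add(Mul(O, U), O) = Add(O, Mul(O, U)))
Pow(Add(Function('y')(1992, Function('s')(25)), 9616751), -1) = Pow(Add(Mul(1992, Add(1, Mul(34, 25))), 9616751), -1) = Pow(Add(Mul(1992, Add(1, 850)), 9616751), -1) = Pow(Add(Mul(1992, 851), 9616751), -1) = Pow(Add(1695192, 9616751), -1) = Pow(11311943, -1) = Rational(1, 11311943)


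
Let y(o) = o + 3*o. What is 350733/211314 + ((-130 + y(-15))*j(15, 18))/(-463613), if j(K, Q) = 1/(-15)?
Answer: 162601701685/97967917482 ≈ 1.6597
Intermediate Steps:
y(o) = 4*o
j(K, Q) = -1/15 (j(K, Q) = 1*(-1/15) = -1/15)
350733/211314 + ((-130 + y(-15))*j(15, 18))/(-463613) = 350733/211314 + ((-130 + 4*(-15))*(-1/15))/(-463613) = 350733*(1/211314) + ((-130 - 60)*(-1/15))*(-1/463613) = 116911/70438 - 190*(-1/15)*(-1/463613) = 116911/70438 + (38/3)*(-1/463613) = 116911/70438 - 38/1390839 = 162601701685/97967917482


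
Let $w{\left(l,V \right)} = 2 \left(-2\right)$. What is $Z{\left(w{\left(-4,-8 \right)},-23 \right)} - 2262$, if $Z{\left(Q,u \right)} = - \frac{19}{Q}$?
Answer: $- \frac{9029}{4} \approx -2257.3$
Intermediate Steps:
$w{\left(l,V \right)} = -4$
$Z{\left(w{\left(-4,-8 \right)},-23 \right)} - 2262 = - \frac{19}{-4} - 2262 = \left(-19\right) \left(- \frac{1}{4}\right) - 2262 = \frac{19}{4} - 2262 = - \frac{9029}{4}$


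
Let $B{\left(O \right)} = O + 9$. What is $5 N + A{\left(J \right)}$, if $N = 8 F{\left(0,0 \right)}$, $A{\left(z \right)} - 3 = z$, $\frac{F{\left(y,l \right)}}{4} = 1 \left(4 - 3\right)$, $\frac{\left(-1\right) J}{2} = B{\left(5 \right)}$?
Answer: $135$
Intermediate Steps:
$B{\left(O \right)} = 9 + O$
$J = -28$ ($J = - 2 \left(9 + 5\right) = \left(-2\right) 14 = -28$)
$F{\left(y,l \right)} = 4$ ($F{\left(y,l \right)} = 4 \cdot 1 \left(4 - 3\right) = 4 \cdot 1 \cdot 1 = 4 \cdot 1 = 4$)
$A{\left(z \right)} = 3 + z$
$N = 32$ ($N = 8 \cdot 4 = 32$)
$5 N + A{\left(J \right)} = 5 \cdot 32 + \left(3 - 28\right) = 160 - 25 = 135$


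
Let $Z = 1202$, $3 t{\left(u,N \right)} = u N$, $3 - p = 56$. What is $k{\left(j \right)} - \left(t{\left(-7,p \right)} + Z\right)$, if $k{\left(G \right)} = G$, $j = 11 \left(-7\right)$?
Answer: $- \frac{4208}{3} \approx -1402.7$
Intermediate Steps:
$p = -53$ ($p = 3 - 56 = -53$)
$t{\left(u,N \right)} = \frac{N u}{3}$ ($t{\left(u,N \right)} = \frac{u N}{3} = \frac{N u}{3}$)
$j = -77$
$k{\left(j \right)} - \left(t{\left(-7,p \right)} + Z\right) = -77 - \left(\frac{1}{3} \left(-53\right) \left(-7\right) + 1202\right) = -77 - \left(\frac{371}{3} + 1202\right) = -77 - \frac{3977}{3} = - \frac{4208}{3}$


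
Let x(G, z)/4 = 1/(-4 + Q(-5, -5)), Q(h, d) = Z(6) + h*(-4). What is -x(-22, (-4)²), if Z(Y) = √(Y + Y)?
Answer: -16/61 + 2*√3/61 ≈ -0.20551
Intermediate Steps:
Z(Y) = √2*√Y (Z(Y) = √(2*Y) = √2*√Y)
Q(h, d) = -4*h + 2*√3 (Q(h, d) = √2*√6 + h*(-4) = 2*√3 - 4*h = -4*h + 2*√3)
x(G, z) = 4/(16 + 2*√3) (x(G, z) = 4/(-4 + (-4*(-5) + 2*√3)) = 4/(-4 + (20 + 2*√3)) = 4/(16 + 2*√3))
-x(-22, (-4)²) = -(16/61 - 2*√3/61) = -16/61 + 2*√3/61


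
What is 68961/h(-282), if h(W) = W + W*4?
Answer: -22987/470 ≈ -48.909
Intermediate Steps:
h(W) = 5*W (h(W) = W + 4*W = 5*W)
68961/h(-282) = 68961/((5*(-282))) = 68961/(-1410) = 68961*(-1/1410) = -22987/470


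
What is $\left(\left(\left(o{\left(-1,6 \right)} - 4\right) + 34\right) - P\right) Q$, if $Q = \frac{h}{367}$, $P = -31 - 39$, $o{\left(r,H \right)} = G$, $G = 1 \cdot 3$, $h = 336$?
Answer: $\frac{34608}{367} \approx 94.3$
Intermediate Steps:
$G = 3$
$o{\left(r,H \right)} = 3$
$P = -70$
$Q = \frac{336}{367} \approx 0.91553$
$\left(\left(\left(o{\left(-1,6 \right)} - 4\right) + 34\right) - P\right) Q = \left(\left(\left(3 - 4\right) + 34\right) - -70\right) \frac{336}{367} = \left(\left(-1 + 34\right) + 70\right) \frac{336}{367} = \left(33 + 70\right) \frac{336}{367} = 103 \cdot \frac{336}{367} = \frac{34608}{367}$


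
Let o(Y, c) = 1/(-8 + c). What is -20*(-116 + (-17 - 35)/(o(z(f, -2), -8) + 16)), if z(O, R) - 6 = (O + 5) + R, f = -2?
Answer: 121648/51 ≈ 2385.3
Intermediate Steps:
z(O, R) = 11 + O + R (z(O, R) = 6 + ((O + 5) + R) = 6 + ((5 + O) + R) = 6 + (5 + O + R) = 11 + O + R)
-20*(-116 + (-17 - 35)/(o(z(f, -2), -8) + 16)) = -20*(-116 + (-17 - 35)/(1/(-8 - 8) + 16)) = -20*(-116 - 52/(1/(-16) + 16)) = -20*(-116 - 52/(-1/16 + 16)) = -20*(-116 - 52/255/16) = -20*(-116 - 52*16/255) = -20*(-116 - 832/255) = -20*(-30412/255) = 121648/51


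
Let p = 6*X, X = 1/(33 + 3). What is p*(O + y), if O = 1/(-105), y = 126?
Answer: 13229/630 ≈ 20.998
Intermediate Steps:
O = -1/105 ≈ -0.0095238
X = 1/36 ≈ 0.027778
p = ⅙ (p = 6*(1/36) = ⅙ ≈ 0.16667)
p*(O + y) = (-1/105 + 126)/6 = (⅙)*(13229/105) = 13229/630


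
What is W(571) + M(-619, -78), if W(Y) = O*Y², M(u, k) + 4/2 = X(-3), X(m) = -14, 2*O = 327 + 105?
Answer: 70424840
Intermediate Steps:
O = 216 (O = (327 + 105)/2 = (½)*432 = 216)
M(u, k) = -16 (M(u, k) = -2 - 14 = -16)
W(Y) = 216*Y²
W(571) + M(-619, -78) = 216*571² - 16 = 216*326041 - 16 = 70424856 - 16 = 70424840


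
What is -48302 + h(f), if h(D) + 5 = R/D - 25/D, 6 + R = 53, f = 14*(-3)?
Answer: -1014458/21 ≈ -48308.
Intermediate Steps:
f = -42
R = 47 (R = -6 + 53 = 47)
h(D) = -5 + 22/D (h(D) = -5 + (47/D - 25/D) = -5 + 22/D)
-48302 + h(f) = -48302 + (-5 + 22/(-42)) = -48302 + (-5 + 22*(-1/42)) = -48302 + (-5 - 11/21) = -48302 - 116/21 = -1014458/21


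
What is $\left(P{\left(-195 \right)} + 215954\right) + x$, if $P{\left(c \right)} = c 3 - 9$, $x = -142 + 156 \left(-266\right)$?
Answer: $173722$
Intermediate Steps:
$x = -41638$ ($x = -142 - 41496 = -41638$)
$P{\left(c \right)} = -9 + 3 c$ ($P{\left(c \right)} = 3 c - 9 = -9 + 3 c$)
$\left(P{\left(-195 \right)} + 215954\right) + x = \left(\left(-9 + 3 \left(-195\right)\right) + 215954\right) - 41638 = \left(\left(-9 - 585\right) + 215954\right) - 41638 = \left(-594 + 215954\right) - 41638 = 215360 - 41638 = 173722$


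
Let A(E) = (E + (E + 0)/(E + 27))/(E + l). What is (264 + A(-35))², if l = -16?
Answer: 11654713849/166464 ≈ 70013.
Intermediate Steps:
A(E) = (E + E/(27 + E))/(-16 + E) (A(E) = (E + (E + 0)/(E + 27))/(E - 16) = (E + E/(27 + E))/(-16 + E))
(264 + A(-35))² = (264 - 35*(28 - 35)/(-432 + (-35)² + 11*(-35)))² = (264 - 35*(-7)/(-432 + 1225 - 385))² = (264 - 35*(-7)/408)² = (264 - 35*1/408*(-7))² = (264 + 245/408)² = (107957/408)² = 11654713849/166464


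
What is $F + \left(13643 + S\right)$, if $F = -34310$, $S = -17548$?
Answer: $-38215$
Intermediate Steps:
$F + \left(13643 + S\right) = -34310 + \left(13643 - 17548\right) = -34310 - 3905 = -38215$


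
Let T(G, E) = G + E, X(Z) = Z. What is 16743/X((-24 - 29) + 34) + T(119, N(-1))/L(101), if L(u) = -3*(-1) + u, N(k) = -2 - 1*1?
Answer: -434767/494 ≈ -880.09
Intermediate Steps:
N(k) = -3 (N(k) = -2 - 1 = -3)
L(u) = 3 + u
T(G, E) = E + G
16743/X((-24 - 29) + 34) + T(119, N(-1))/L(101) = 16743/((-24 - 29) + 34) + (-3 + 119)/(3 + 101) = 16743/(-53 + 34) + 116/104 = 16743/(-19) + 116*(1/104) = 16743*(-1/19) + 29/26 = -16743/19 + 29/26 = -434767/494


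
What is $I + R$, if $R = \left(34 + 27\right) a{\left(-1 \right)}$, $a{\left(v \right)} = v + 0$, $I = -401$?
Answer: $-462$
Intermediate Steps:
$a{\left(v \right)} = v$
$R = -61$ ($R = \left(34 + 27\right) \left(-1\right) = 61 \left(-1\right) = -61$)
$I + R = -401 - 61 = -462$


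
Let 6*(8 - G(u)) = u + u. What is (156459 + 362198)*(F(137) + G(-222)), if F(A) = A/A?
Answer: 43048531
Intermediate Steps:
G(u) = 8 - u/3 (G(u) = 8 - (u + u)/6 = 8 - u/3)
F(A) = 1
(156459 + 362198)*(F(137) + G(-222)) = (156459 + 362198)*(1 + (8 - ⅓*(-222))) = 518657*(1 + (8 + 74)) = 518657*(1 + 82) = 518657*83 = 43048531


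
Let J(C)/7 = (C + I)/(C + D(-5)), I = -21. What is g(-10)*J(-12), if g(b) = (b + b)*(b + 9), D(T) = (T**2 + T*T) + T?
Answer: -140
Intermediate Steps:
D(T) = T + 2*T**2 (D(T) = (T**2 + T**2) + T = 2*T**2 + T = T + 2*T**2)
g(b) = 2*b*(9 + b) (g(b) = (2*b)*(9 + b) = 2*b*(9 + b))
J(C) = 7*(-21 + C)/(45 + C) (J(C) = 7*((C - 21)/(C - 5*(1 + 2*(-5)))) = 7*((-21 + C)/(C - 5*(1 - 10))) = 7*((-21 + C)/(C - 5*(-9))) = 7*((-21 + C)/(C + 45)) = 7*((-21 + C)/(45 + C)) = 7*(-21 + C)/(45 + C))
g(-10)*J(-12) = (2*(-10)*(9 - 10))*(7*(-21 - 12)/(45 - 12)) = (2*(-10)*(-1))*(7*(-33)/33) = 20*(7*(1/33)*(-33)) = 20*(-7) = -140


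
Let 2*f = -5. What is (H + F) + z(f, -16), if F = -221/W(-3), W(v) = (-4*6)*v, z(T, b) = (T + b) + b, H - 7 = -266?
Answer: -21353/72 ≈ -296.57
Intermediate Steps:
H = -259 (H = 7 - 266 = -259)
f = -5/2 (f = (½)*(-5) = -5/2 ≈ -2.5000)
z(T, b) = T + 2*b
W(v) = -24*v
F = -221/72 (F = -221/((-24*(-3))) = -221/72 ≈ -3.0694)
(H + F) + z(f, -16) = (-259 - 221/72) + (-5/2 + 2*(-16)) = -18869/72 + (-5/2 - 32) = -18869/72 - 69/2 = -21353/72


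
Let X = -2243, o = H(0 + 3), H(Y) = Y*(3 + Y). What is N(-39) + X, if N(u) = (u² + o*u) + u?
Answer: -1463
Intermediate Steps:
o = 18 (o = (0 + 3)*(3 + (0 + 3)) = 3*(3 + 3) = 3*6 = 18)
N(u) = u² + 19*u (N(u) = (u² + 18*u) + u = u² + 19*u)
N(-39) + X = -39*(19 - 39) - 2243 = -39*(-20) - 2243 = 780 - 2243 = -1463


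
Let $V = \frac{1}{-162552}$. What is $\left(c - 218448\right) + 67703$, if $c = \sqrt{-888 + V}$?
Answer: $-150745 + \frac{i \sqrt{5865939940926}}{81276} \approx -1.5075 \cdot 10^{5} + 29.799 i$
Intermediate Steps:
$V = - \frac{1}{162552} \approx -6.1519 \cdot 10^{-6}$
$c = \frac{i \sqrt{5865939940926}}{81276}$ ($c = \sqrt{-888 - \frac{1}{162552}} = \sqrt{- \frac{144346177}{162552}} = \frac{i \sqrt{5865939940926}}{81276} \approx 29.799 i$)
$\left(c - 218448\right) + 67703 = \left(\frac{i \sqrt{5865939940926}}{81276} - 218448\right) + 67703 = \left(-218448 + \frac{i \sqrt{5865939940926}}{81276}\right) + 67703 = -150745 + \frac{i \sqrt{5865939940926}}{81276}$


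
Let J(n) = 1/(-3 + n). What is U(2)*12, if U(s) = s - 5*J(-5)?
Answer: 63/2 ≈ 31.500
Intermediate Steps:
U(s) = 5/8 + s (U(s) = s - 5/(-3 - 5) = s - 5/(-8) = s - 5*(-⅛) = s + 5/8 = 5/8 + s)
U(2)*12 = (5/8 + 2)*12 = (21/8)*12 = 63/2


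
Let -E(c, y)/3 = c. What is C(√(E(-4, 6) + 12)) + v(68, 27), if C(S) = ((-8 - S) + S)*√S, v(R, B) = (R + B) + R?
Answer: 163 - 8*2^(¾)*3^(¼) ≈ 145.29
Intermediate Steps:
v(R, B) = B + 2*R (v(R, B) = (B + R) + R = B + 2*R)
E(c, y) = -3*c
C(S) = -8*√S
C(√(E(-4, 6) + 12)) + v(68, 27) = -8*(-3*(-4) + 12)^(¼) + (27 + 2*68) = -8*(12 + 12)^(¼) + (27 + 136) = -8*24^(¼) + 163 = -8*2^(¾)*3^(¼) + 163 = 163 - 8*2^(¾)*3^(¼)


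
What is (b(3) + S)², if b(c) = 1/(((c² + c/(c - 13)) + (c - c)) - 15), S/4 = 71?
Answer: 319765924/3969 ≈ 80566.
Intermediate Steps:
S = 284 (S = 4*71 = 284)
b(c) = 1/(-15 + c² + c/(-13 + c)) (b(c) = 1/(((c² + c/(-13 + c)) + 0) - 15) = 1/((c² + c/(-13 + c)) - 15) = 1/(-15 + c² + c/(-13 + c)))
(b(3) + S)² = ((-13 + 3)/(195 + 3³ - 14*3 - 13*3²) + 284)² = (-10/(195 + 27 - 42 - 13*9) + 284)² = (-10/(195 + 27 - 42 - 117) + 284)² = (-10/63 + 284)² = (17882/63)² = 319765924/3969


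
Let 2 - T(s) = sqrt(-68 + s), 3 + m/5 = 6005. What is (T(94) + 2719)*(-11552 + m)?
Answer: 50224218 - 18458*sqrt(26) ≈ 5.0130e+7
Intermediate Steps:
m = 30010 (m = -15 + 5*6005 = -15 + 30025 = 30010)
T(s) = 2 - sqrt(-68 + s)
(T(94) + 2719)*(-11552 + m) = ((2 - sqrt(-68 + 94)) + 2719)*(-11552 + 30010) = ((2 - sqrt(26)) + 2719)*18458 = (2721 - sqrt(26))*18458 = 50224218 - 18458*sqrt(26)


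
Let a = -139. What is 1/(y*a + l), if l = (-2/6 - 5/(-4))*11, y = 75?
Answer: -12/124979 ≈ -9.6016e-5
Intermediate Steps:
l = 121/12 (l = (-2*⅙ - 5*(-¼))*11 = (-⅓ + 5/4)*11 = (11/12)*11 = 121/12 ≈ 10.083)
1/(y*a + l) = 1/(75*(-139) + 121/12) = 1/(-10425 + 121/12) = 1/(-124979/12) = -12/124979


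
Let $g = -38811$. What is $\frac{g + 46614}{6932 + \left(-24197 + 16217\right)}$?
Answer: $- \frac{7803}{1048} \approx -7.4456$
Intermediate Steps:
$\frac{g + 46614}{6932 + \left(-24197 + 16217\right)} = \frac{-38811 + 46614}{6932 + \left(-24197 + 16217\right)} = \frac{7803}{6932 - 7980} = \frac{7803}{-1048} = 7803 \left(- \frac{1}{1048}\right) = - \frac{7803}{1048}$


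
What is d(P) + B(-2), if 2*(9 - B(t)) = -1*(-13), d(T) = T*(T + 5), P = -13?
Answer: 213/2 ≈ 106.50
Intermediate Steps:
d(T) = T*(5 + T)
B(t) = 5/2 (B(t) = 9 - (-1)*(-13)/2 = 9 - ½*13 = 9 - 13/2 = 5/2)
d(P) + B(-2) = -13*(5 - 13) + 5/2 = -13*(-8) + 5/2 = 104 + 5/2 = 213/2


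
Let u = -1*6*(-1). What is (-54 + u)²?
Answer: 2304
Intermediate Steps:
u = 6 (u = -6*(-1) = 6)
(-54 + u)² = (-54 + 6)² = (-48)² = 2304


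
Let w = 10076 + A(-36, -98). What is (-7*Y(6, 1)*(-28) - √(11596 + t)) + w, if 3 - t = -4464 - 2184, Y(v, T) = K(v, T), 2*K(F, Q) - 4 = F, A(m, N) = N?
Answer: 10958 - √18247 ≈ 10823.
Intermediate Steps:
K(F, Q) = 2 + F/2
Y(v, T) = 2 + v/2
t = 6651 (t = 3 - (-4464 - 2184) = 3 - 1*(-6648) = 3 + 6648 = 6651)
w = 9978 (w = 10076 - 98 = 9978)
(-7*Y(6, 1)*(-28) - √(11596 + t)) + w = (-7*(2 + (½)*6)*(-28) - √(11596 + 6651)) + 9978 = (-7*(2 + 3)*(-28) - √18247) + 9978 = (-7*5*(-28) - √18247) + 9978 = (-35*(-28) - √18247) + 9978 = (980 - √18247) + 9978 = 10958 - √18247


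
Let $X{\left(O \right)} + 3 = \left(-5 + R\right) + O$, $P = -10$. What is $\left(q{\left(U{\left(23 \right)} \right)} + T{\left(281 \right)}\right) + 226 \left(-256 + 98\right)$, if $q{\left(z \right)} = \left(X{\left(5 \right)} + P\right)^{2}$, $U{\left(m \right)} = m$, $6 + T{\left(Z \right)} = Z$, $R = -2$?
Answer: $-35208$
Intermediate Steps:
$T{\left(Z \right)} = -6 + Z$
$X{\left(O \right)} = -10 + O$ ($X{\left(O \right)} = -3 + \left(\left(-5 - 2\right) + O\right) = -3 + \left(-7 + O\right) = -10 + O$)
$q{\left(z \right)} = 225$ ($q{\left(z \right)} = \left(\left(-10 + 5\right) - 10\right)^{2} = \left(-5 - 10\right)^{2} = \left(-15\right)^{2} = 225$)
$\left(q{\left(U{\left(23 \right)} \right)} + T{\left(281 \right)}\right) + 226 \left(-256 + 98\right) = \left(225 + \left(-6 + 281\right)\right) + 226 \left(-256 + 98\right) = \left(225 + 275\right) + 226 \left(-158\right) = 500 - 35708 = -35208$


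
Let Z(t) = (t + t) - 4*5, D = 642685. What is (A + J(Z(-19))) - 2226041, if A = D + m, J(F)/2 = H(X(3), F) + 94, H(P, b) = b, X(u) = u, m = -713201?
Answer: -2296485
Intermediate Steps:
Z(t) = -20 + 2*t (Z(t) = 2*t - 20 = -20 + 2*t)
J(F) = 188 + 2*F (J(F) = 2*(F + 94) = 2*(94 + F) = 188 + 2*F)
A = -70516 (A = 642685 - 713201 = -70516)
(A + J(Z(-19))) - 2226041 = (-70516 + (188 + 2*(-20 + 2*(-19)))) - 2226041 = (-70516 + (188 + 2*(-20 - 38))) - 2226041 = (-70516 + (188 + 2*(-58))) - 2226041 = (-70516 + (188 - 116)) - 2226041 = (-70516 + 72) - 2226041 = -70444 - 2226041 = -2296485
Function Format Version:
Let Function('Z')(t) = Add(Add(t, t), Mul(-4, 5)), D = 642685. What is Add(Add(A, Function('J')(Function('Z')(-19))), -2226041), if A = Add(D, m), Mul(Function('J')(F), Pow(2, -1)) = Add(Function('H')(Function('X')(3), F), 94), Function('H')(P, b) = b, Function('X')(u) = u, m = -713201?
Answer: -2296485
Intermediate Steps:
Function('Z')(t) = Add(-20, Mul(2, t)) (Function('Z')(t) = Add(Mul(2, t), -20) = Add(-20, Mul(2, t)))
Function('J')(F) = Add(188, Mul(2, F)) (Function('J')(F) = Mul(2, Add(F, 94)) = Mul(2, Add(94, F)) = Add(188, Mul(2, F)))
A = -70516 (A = Add(642685, -713201) = -70516)
Add(Add(A, Function('J')(Function('Z')(-19))), -2226041) = Add(Add(-70516, Add(188, Mul(2, Add(-20, Mul(2, -19))))), -2226041) = Add(Add(-70516, Add(188, Mul(2, Add(-20, -38)))), -2226041) = Add(Add(-70516, Add(188, Mul(2, -58))), -2226041) = Add(Add(-70516, Add(188, -116)), -2226041) = Add(Add(-70516, 72), -2226041) = Add(-70444, -2226041) = -2296485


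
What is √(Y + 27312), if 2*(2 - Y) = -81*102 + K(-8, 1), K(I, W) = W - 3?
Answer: 3*√3494 ≈ 177.33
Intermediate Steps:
K(I, W) = -3 + W
Y = 4134 (Y = 2 - (-81*102 + (-3 + 1))/2 = 2 - (-8262 - 2)/2 = 2 - ½*(-8264) = 2 + 4132 = 4134)
√(Y + 27312) = √(4134 + 27312) = √31446 = 3*√3494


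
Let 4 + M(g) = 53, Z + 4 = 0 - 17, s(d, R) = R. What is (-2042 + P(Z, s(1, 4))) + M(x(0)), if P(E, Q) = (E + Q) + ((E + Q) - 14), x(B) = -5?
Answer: -2041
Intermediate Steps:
Z = -21 (Z = -4 + (0 - 17) = -4 - 17 = -21)
M(g) = 49 (M(g) = -4 + 53 = 49)
P(E, Q) = -14 + 2*E + 2*Q (P(E, Q) = (E + Q) + (-14 + E + Q) = -14 + 2*E + 2*Q)
(-2042 + P(Z, s(1, 4))) + M(x(0)) = (-2042 + (-14 + 2*(-21) + 2*4)) + 49 = (-2042 + (-14 - 42 + 8)) + 49 = (-2042 - 48) + 49 = -2090 + 49 = -2041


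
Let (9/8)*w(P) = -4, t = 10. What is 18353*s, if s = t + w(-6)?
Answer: 1064474/9 ≈ 1.1827e+5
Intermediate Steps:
w(P) = -32/9 (w(P) = (8/9)*(-4) = -32/9)
s = 58/9 (s = 10 - 32/9 = 58/9 ≈ 6.4444)
18353*s = 18353*(58/9) = 1064474/9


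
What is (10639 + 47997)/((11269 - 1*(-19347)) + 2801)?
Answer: 58636/33417 ≈ 1.7547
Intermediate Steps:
(10639 + 47997)/((11269 - 1*(-19347)) + 2801) = 58636/((11269 + 19347) + 2801) = 58636/(30616 + 2801) = 58636/33417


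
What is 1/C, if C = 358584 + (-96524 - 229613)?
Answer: 1/32447 ≈ 3.0820e-5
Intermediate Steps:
C = 32447 (C = 358584 - 326137 = 32447)
1/C = 1/32447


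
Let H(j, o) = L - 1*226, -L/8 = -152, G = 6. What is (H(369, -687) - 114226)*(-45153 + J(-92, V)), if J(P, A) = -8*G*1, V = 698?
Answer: 5118380436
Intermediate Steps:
L = 1216 (L = -8*(-152) = 1216)
J(P, A) = -48 (J(P, A) = -8*6*1 = -48*1 = -48)
H(j, o) = 990 (H(j, o) = 1216 - 1*226 = 1216 - 226 = 990)
(H(369, -687) - 114226)*(-45153 + J(-92, V)) = (990 - 114226)*(-45153 - 48) = -113236*(-45201) = 5118380436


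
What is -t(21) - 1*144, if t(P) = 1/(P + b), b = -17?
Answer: -577/4 ≈ -144.25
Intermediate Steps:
t(P) = 1/(-17 + P) (t(P) = 1/(P - 17) = 1/(-17 + P))
-t(21) - 1*144 = -1/(-17 + 21) - 1*144 = -1/4 - 144 = -1*¼ - 144 = -¼ - 144 = -577/4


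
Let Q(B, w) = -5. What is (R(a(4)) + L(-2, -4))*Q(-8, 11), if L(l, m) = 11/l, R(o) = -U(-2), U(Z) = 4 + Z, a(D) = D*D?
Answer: 75/2 ≈ 37.500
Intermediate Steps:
a(D) = D²
R(o) = -2 (R(o) = -(4 - 2) = -1*2 = -2)
(R(a(4)) + L(-2, -4))*Q(-8, 11) = (-2 + 11/(-2))*(-5) = (-2 + 11*(-½))*(-5) = (-2 - 11/2)*(-5) = -15/2*(-5) = 75/2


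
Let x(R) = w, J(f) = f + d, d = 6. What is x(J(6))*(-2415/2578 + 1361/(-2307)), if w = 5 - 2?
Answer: -9080063/1982482 ≈ -4.5801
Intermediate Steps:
w = 3
J(f) = 6 + f (J(f) = f + 6 = 6 + f)
x(R) = 3
x(J(6))*(-2415/2578 + 1361/(-2307)) = 3*(-2415/2578 + 1361/(-2307)) = 3*(-2415*1/2578 + 1361*(-1/2307)) = 3*(-2415/2578 - 1361/2307) = 3*(-9080063/5947446) = -9080063/1982482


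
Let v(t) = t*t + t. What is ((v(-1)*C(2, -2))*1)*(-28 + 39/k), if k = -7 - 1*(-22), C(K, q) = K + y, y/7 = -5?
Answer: 0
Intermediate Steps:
y = -35 (y = 7*(-5) = -35)
C(K, q) = -35 + K (C(K, q) = K - 35 = -35 + K)
v(t) = t + t² (v(t) = t² + t = t + t²)
k = 15 (k = -7 + 22 = 15)
((v(-1)*C(2, -2))*1)*(-28 + 39/k) = (((-(1 - 1))*(-35 + 2))*1)*(-28 + 39/15) = ((-1*0*(-33))*1)*(-28 + 39*(1/15)) = ((0*(-33))*1)*(-28 + 13/5) = (0*1)*(-127/5) = 0*(-127/5) = 0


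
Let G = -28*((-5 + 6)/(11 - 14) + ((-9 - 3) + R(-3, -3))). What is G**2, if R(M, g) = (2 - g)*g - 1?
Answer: 5664400/9 ≈ 6.2938e+5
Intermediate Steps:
R(M, g) = -1 + g*(2 - g) (R(M, g) = g*(2 - g) - 1 = -1 + g*(2 - g))
G = 2380/3 (G = -28*((-5 + 6)/(11 - 14) + ((-9 - 3) + (-1 - 1*(-3)**2 + 2*(-3)))) = -28*(1/(-3) + (-12 + (-1 - 1*9 - 6))) = -28*(1*(-1/3) + (-12 + (-1 - 9 - 6))) = -28*(-1/3 + (-12 - 16)) = -28*(-1/3 - 28) = -28*(-85/3) = 2380/3 ≈ 793.33)
G**2 = (2380/3)**2 = 5664400/9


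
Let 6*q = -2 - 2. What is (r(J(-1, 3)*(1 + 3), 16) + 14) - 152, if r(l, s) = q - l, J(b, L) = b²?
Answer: -428/3 ≈ -142.67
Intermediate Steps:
q = -⅔ (q = (-2 - 2)/6 = (⅙)*(-4) = -⅔ ≈ -0.66667)
r(l, s) = -⅔ - l
(r(J(-1, 3)*(1 + 3), 16) + 14) - 152 = ((-⅔ - (-1)²*(1 + 3)) + 14) - 152 = ((-⅔ - 4) + 14) - 152 = (-14/3 + 14) - 152 = 28/3 - 152 = -428/3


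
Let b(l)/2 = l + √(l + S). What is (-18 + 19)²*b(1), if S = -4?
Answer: 2 + 2*I*√3 ≈ 2.0 + 3.4641*I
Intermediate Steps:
b(l) = 2*l + 2*√(-4 + l) (b(l) = 2*(l + √(l - 4)) = 2*(l + √(-4 + l)) = 2*l + 2*√(-4 + l))
(-18 + 19)²*b(1) = (-18 + 19)²*(2*1 + 2*√(-4 + 1)) = 1²*(2 + 2*√(-3)) = 1*(2 + 2*(I*√3)) = 1*(2 + 2*I*√3) = 2 + 2*I*√3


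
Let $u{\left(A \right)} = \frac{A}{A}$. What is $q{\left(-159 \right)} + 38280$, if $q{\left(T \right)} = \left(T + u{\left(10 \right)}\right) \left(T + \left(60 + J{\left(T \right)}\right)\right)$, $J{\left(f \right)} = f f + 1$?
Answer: $-3940634$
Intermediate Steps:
$J{\left(f \right)} = 1 + f^{2}$ ($J{\left(f \right)} = f^{2} + 1 = 1 + f^{2}$)
$u{\left(A \right)} = 1$
$q{\left(T \right)} = \left(1 + T\right) \left(61 + T + T^{2}\right)$ ($q{\left(T \right)} = \left(T + 1\right) \left(T + \left(60 + \left(1 + T^{2}\right)\right)\right) = \left(1 + T\right) \left(T + \left(61 + T^{2}\right)\right) = \left(1 + T\right) \left(61 + T + T^{2}\right)$)
$q{\left(-159 \right)} + 38280 = \left(61 + \left(-159\right)^{3} + 2 \left(-159\right)^{2} + 62 \left(-159\right)\right) + 38280 = \left(61 - 4019679 + 2 \cdot 25281 - 9858\right) + 38280 = \left(61 - 4019679 + 50562 - 9858\right) + 38280 = -3978914 + 38280 = -3940634$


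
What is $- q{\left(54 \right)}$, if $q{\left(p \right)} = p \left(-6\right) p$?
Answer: $17496$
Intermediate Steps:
$q{\left(p \right)} = - 6 p^{2}$ ($q{\left(p \right)} = - 6 p p = - 6 p^{2}$)
$- q{\left(54 \right)} = - \left(-6\right) 54^{2} = - \left(-6\right) 2916 = \left(-1\right) \left(-17496\right) = 17496$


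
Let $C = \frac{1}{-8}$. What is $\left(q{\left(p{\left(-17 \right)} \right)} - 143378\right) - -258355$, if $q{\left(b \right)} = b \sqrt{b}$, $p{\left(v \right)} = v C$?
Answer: $114977 + \frac{17 \sqrt{34}}{32} \approx 1.1498 \cdot 10^{5}$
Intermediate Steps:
$C = - \frac{1}{8} \approx -0.125$
$p{\left(v \right)} = - \frac{v}{8}$ ($p{\left(v \right)} = v \left(- \frac{1}{8}\right) = - \frac{v}{8}$)
$q{\left(b \right)} = b^{\frac{3}{2}}$
$\left(q{\left(p{\left(-17 \right)} \right)} - 143378\right) - -258355 = \left(\left(\left(- \frac{1}{8}\right) \left(-17\right)\right)^{\frac{3}{2}} - 143378\right) - -258355 = \left(\left(\frac{17}{8}\right)^{\frac{3}{2}} - 143378\right) + 258355 = \left(\frac{17 \sqrt{34}}{32} - 143378\right) + 258355 = \left(-143378 + \frac{17 \sqrt{34}}{32}\right) + 258355 = 114977 + \frac{17 \sqrt{34}}{32}$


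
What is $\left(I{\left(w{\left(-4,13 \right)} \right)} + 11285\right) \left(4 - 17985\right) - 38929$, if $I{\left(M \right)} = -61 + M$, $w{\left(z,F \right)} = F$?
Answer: $-202091426$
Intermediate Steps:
$\left(I{\left(w{\left(-4,13 \right)} \right)} + 11285\right) \left(4 - 17985\right) - 38929 = \left(\left(-61 + 13\right) + 11285\right) \left(4 - 17985\right) - 38929 = \left(-48 + 11285\right) \left(-17981\right) - 38929 = 11237 \left(-17981\right) - 38929 = -202052497 - 38929 = -202091426$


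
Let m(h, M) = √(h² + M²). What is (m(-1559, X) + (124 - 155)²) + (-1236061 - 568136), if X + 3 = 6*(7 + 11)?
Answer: -1803236 + √2441506 ≈ -1.8017e+6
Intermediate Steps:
X = 105 (X = -3 + 6*(7 + 11) = -3 + 6*18 = -3 + 108 = 105)
m(h, M) = √(M² + h²)
(m(-1559, X) + (124 - 155)²) + (-1236061 - 568136) = (√(105² + (-1559)²) + (124 - 155)²) + (-1236061 - 568136) = (√(11025 + 2430481) + (-31)²) - 1804197 = (√2441506 + 961) - 1804197 = (961 + √2441506) - 1804197 = -1803236 + √2441506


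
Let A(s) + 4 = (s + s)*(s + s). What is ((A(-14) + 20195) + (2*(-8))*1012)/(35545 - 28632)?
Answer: 4783/6913 ≈ 0.69188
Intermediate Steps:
A(s) = -4 + 4*s**2 (A(s) = -4 + (s + s)*(s + s) = -4 + (2*s)*(2*s) = -4 + 4*s**2)
((A(-14) + 20195) + (2*(-8))*1012)/(35545 - 28632) = (((-4 + 4*(-14)**2) + 20195) + (2*(-8))*1012)/(35545 - 28632) = (((-4 + 4*196) + 20195) - 16*1012)/6913 = (((-4 + 784) + 20195) - 16192)*(1/6913) = ((780 + 20195) - 16192)*(1/6913) = (20975 - 16192)*(1/6913) = 4783*(1/6913) = 4783/6913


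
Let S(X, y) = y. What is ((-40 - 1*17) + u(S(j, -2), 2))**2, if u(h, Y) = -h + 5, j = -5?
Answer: 2500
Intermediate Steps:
u(h, Y) = 5 - h
((-40 - 1*17) + u(S(j, -2), 2))**2 = ((-40 - 1*17) + (5 - 1*(-2)))**2 = ((-40 - 17) + (5 + 2))**2 = (-57 + 7)**2 = (-50)**2 = 2500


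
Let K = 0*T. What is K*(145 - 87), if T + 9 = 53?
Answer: 0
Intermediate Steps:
T = 44 (T = -9 + 53 = 44)
K = 0 (K = 0*44 = 0)
K*(145 - 87) = 0*(145 - 87) = 0*58 = 0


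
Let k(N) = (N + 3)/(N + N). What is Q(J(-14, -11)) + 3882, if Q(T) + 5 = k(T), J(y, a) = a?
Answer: 42651/11 ≈ 3877.4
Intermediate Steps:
k(N) = (3 + N)/(2*N) (k(N) = (3 + N)/((2*N)) = (3 + N)*(1/(2*N)) = (3 + N)/(2*N))
Q(T) = -5 + (3 + T)/(2*T)
Q(J(-14, -11)) + 3882 = (3/2)*(1 - 3*(-11))/(-11) + 3882 = (3/2)*(-1/11)*(1 + 33) + 3882 = (3/2)*(-1/11)*34 + 3882 = -51/11 + 3882 = 42651/11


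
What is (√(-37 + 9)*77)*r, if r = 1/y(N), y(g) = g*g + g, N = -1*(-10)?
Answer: 7*I*√7/5 ≈ 3.7041*I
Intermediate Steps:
N = 10
y(g) = g + g² (y(g) = g² + g = g + g²)
r = 1/110 (r = 1/(10*(1 + 10)) = 1/(10*11) = 1/110 ≈ 0.0090909)
(√(-37 + 9)*77)*r = (√(-37 + 9)*77)*(1/110) = (√(-28)*77)*(1/110) = ((2*I*√7)*77)*(1/110) = (154*I*√7)*(1/110) = 7*I*√7/5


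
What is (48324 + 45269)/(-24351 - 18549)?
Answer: -93593/42900 ≈ -2.1817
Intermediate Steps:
(48324 + 45269)/(-24351 - 18549) = 93593/(-42900) = 93593*(-1/42900) = -93593/42900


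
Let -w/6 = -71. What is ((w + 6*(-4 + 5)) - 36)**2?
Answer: 156816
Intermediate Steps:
w = 426 (w = -6*(-71) = 426)
((w + 6*(-4 + 5)) - 36)**2 = ((426 + 6*(-4 + 5)) - 36)**2 = ((426 + 6*1) - 36)**2 = ((426 + 6) - 36)**2 = (432 - 36)**2 = 396**2 = 156816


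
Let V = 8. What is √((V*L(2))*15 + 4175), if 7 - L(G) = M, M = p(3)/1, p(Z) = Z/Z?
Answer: √4895 ≈ 69.964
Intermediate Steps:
p(Z) = 1
M = 1 (M = 1/1 = 1*1 = 1)
L(G) = 6 (L(G) = 7 - 1*1 = 7 - 1 = 6)
√((V*L(2))*15 + 4175) = √((8*6)*15 + 4175) = √(48*15 + 4175) = √(720 + 4175) = √4895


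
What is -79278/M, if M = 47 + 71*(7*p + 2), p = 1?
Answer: -39639/343 ≈ -115.57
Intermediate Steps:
M = 686 (M = 47 + 71*(7*1 + 2) = 47 + 71*(7 + 2) = 47 + 71*9 = 47 + 639 = 686)
-79278/M = -79278/686 = -79278*1/686 = -39639/343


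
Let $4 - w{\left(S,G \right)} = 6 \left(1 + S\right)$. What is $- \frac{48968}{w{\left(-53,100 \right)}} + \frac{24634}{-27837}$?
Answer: $- \frac{342726640}{2199123} \approx -155.85$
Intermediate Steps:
$w{\left(S,G \right)} = -2 - 6 S$ ($w{\left(S,G \right)} = 4 - 6 \left(1 + S\right) = 4 - \left(6 + 6 S\right) = -2 - 6 S$)
$- \frac{48968}{w{\left(-53,100 \right)}} + \frac{24634}{-27837} = - \frac{48968}{-2 - -318} + \frac{24634}{-27837} = - \frac{48968}{-2 + 318} + 24634 \left(- \frac{1}{27837}\right) = - \frac{48968}{316} - \frac{24634}{27837} = \left(-48968\right) \frac{1}{316} - \frac{24634}{27837} = - \frac{12242}{79} - \frac{24634}{27837} = - \frac{342726640}{2199123}$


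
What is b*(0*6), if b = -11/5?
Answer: 0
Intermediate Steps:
b = -11/5 (b = -11*⅕ = -11/5 ≈ -2.2000)
b*(0*6) = -0*6 = -11/5*0 = 0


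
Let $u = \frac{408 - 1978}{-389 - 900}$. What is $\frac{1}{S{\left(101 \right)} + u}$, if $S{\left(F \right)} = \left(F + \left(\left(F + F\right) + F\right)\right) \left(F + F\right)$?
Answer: $\frac{1289}{105194282} \approx 1.2254 \cdot 10^{-5}$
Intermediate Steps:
$u = \frac{1570}{1289}$ ($u = - \frac{1570}{-389 - 900} = - \frac{1570}{-1289} = \left(-1570\right) \left(- \frac{1}{1289}\right) = \frac{1570}{1289} \approx 1.218$)
$S{\left(F \right)} = 8 F^{2}$ ($S{\left(F \right)} = \left(F + \left(2 F + F\right)\right) 2 F = \left(F + 3 F\right) 2 F = 4 F 2 F = 8 F^{2}$)
$\frac{1}{S{\left(101 \right)} + u} = \frac{1}{8 \cdot 101^{2} + \frac{1570}{1289}} = \frac{1}{8 \cdot 10201 + \frac{1570}{1289}} = \frac{1}{81608 + \frac{1570}{1289}} = \frac{1}{\frac{105194282}{1289}} = \frac{1289}{105194282}$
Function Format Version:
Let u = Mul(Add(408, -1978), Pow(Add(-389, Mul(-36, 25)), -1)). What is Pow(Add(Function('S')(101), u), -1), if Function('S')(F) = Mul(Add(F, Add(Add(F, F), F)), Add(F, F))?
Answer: Rational(1289, 105194282) ≈ 1.2254e-5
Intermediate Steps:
u = Rational(1570, 1289) (u = Mul(-1570, Pow(Add(-389, -900), -1)) = Mul(-1570, Pow(-1289, -1)) = Mul(-1570, Rational(-1, 1289)) = Rational(1570, 1289) ≈ 1.2180)
Function('S')(F) = Mul(8, Pow(F, 2)) (Function('S')(F) = Mul(Add(F, Add(Mul(2, F), F)), Mul(2, F)) = Mul(Add(F, Mul(3, F)), Mul(2, F)) = Mul(Mul(4, F), Mul(2, F)) = Mul(8, Pow(F, 2)))
Pow(Add(Function('S')(101), u), -1) = Pow(Add(Mul(8, Pow(101, 2)), Rational(1570, 1289)), -1) = Pow(Add(Mul(8, 10201), Rational(1570, 1289)), -1) = Pow(Add(81608, Rational(1570, 1289)), -1) = Pow(Rational(105194282, 1289), -1) = Rational(1289, 105194282)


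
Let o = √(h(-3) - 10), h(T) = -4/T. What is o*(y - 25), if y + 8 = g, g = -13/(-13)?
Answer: -32*I*√78/3 ≈ -94.205*I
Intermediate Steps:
g = 1 (g = -13*(-1/13) = 1)
o = I*√78/3 (o = √(-4/(-3) - 10) = √(-4*(-⅓) - 10) = √(4/3 - 10) = √(-26/3) = I*√78/3 ≈ 2.9439*I)
y = -7 (y = -8 + 1 = -7)
o*(y - 25) = (I*√78/3)*(-7 - 25) = (I*√78/3)*(-32) = -32*I*√78/3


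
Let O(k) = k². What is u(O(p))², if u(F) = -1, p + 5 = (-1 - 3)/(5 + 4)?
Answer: 1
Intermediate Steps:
p = -49/9 (p = -5 + (-1 - 3)/(5 + 4) = -5 - 4/9 = -49/9 ≈ -5.4444)
u(O(p))² = (-1)² = 1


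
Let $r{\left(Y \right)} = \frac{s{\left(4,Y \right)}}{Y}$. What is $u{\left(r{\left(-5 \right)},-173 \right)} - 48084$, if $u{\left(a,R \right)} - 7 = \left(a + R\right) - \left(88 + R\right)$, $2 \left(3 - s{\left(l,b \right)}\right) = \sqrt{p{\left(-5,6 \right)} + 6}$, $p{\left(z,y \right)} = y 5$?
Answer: $-48165$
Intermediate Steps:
$p{\left(z,y \right)} = 5 y$
$s{\left(l,b \right)} = 0$ ($s{\left(l,b \right)} = 3 - \frac{\sqrt{5 \cdot 6 + 6}}{2} = 3 - \frac{\sqrt{30 + 6}}{2} = 3 - \frac{\sqrt{36}}{2} = 3 - 3 = 0$)
$r{\left(Y \right)} = 0$ ($r{\left(Y \right)} = \frac{0}{Y} = 0$)
$u{\left(a,R \right)} = -81 + a$ ($u{\left(a,R \right)} = 7 + \left(\left(a + R\right) - \left(88 + R\right)\right) = 7 + \left(\left(R + a\right) - \left(88 + R\right)\right) = 7 + \left(-88 + a\right) = -81 + a$)
$u{\left(r{\left(-5 \right)},-173 \right)} - 48084 = \left(-81 + 0\right) - 48084 = -81 - 48084 = -48165$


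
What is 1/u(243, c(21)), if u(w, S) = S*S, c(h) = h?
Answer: 1/441 ≈ 0.0022676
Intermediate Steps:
u(w, S) = S²
1/u(243, c(21)) = 1/(21²) = 1/441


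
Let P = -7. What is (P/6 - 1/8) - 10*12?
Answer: -2911/24 ≈ -121.29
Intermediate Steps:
(P/6 - 1/8) - 10*12 = (-7/6 - 1/8) - 10*12 = (-7*⅙ - 1*⅛) - 120 = (-7/6 - ⅛) - 120 = -31/24 - 120 = -2911/24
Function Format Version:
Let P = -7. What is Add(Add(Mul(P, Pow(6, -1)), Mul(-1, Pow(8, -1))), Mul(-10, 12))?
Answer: Rational(-2911, 24) ≈ -121.29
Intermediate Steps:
Add(Add(Mul(P, Pow(6, -1)), Mul(-1, Pow(8, -1))), Mul(-10, 12)) = Add(Add(Mul(-7, Pow(6, -1)), Mul(-1, Pow(8, -1))), Mul(-10, 12)) = Add(Add(Mul(-7, Rational(1, 6)), Mul(-1, Rational(1, 8))), -120) = Add(Add(Rational(-7, 6), Rational(-1, 8)), -120) = Add(Rational(-31, 24), -120) = Rational(-2911, 24)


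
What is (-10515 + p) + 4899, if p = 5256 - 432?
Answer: -792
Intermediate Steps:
p = 4824
(-10515 + p) + 4899 = (-10515 + 4824) + 4899 = -5691 + 4899 = -792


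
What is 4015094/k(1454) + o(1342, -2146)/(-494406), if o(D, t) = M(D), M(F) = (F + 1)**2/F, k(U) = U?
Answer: 1331991773301221/482359303404 ≈ 2761.4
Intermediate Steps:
M(F) = (1 + F)**2/F
o(D, t) = (1 + D)**2/D
4015094/k(1454) + o(1342, -2146)/(-494406) = 4015094/1454 + ((1 + 1342)**2/1342)/(-494406) = 4015094*(1/1454) + ((1/1342)*1343**2)*(-1/494406) = 2007547/727 + ((1/1342)*1803649)*(-1/494406) = 2007547/727 + (1803649/1342)*(-1/494406) = 2007547/727 - 1803649/663492852 = 1331991773301221/482359303404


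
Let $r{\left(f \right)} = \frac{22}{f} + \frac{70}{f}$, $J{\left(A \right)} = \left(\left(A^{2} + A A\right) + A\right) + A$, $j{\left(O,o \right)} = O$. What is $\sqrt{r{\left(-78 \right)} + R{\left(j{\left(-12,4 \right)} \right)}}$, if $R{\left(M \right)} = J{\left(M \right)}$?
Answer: $\frac{5 \sqrt{15990}}{39} \approx 16.212$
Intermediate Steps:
$J{\left(A \right)} = 2 A + 2 A^{2}$ ($J{\left(A \right)} = \left(\left(A^{2} + A^{2}\right) + A\right) + A = \left(2 A^{2} + A\right) + A = \left(A + 2 A^{2}\right) + A = 2 A + 2 A^{2}$)
$R{\left(M \right)} = 2 M \left(1 + M\right)$
$r{\left(f \right)} = \frac{92}{f}$
$\sqrt{r{\left(-78 \right)} + R{\left(j{\left(-12,4 \right)} \right)}} = \sqrt{\frac{92}{-78} + 2 \left(-12\right) \left(1 - 12\right)} = \sqrt{92 \left(- \frac{1}{78}\right) + 2 \left(-12\right) \left(-11\right)} = \sqrt{- \frac{46}{39} + 264} = \sqrt{\frac{10250}{39}} = \frac{5 \sqrt{15990}}{39}$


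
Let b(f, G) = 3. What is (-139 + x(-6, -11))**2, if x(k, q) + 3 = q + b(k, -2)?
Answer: 22500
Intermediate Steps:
x(k, q) = q (x(k, q) = -3 + (q + 3) = -3 + (3 + q) = q)
(-139 + x(-6, -11))**2 = (-139 - 11)**2 = (-150)**2 = 22500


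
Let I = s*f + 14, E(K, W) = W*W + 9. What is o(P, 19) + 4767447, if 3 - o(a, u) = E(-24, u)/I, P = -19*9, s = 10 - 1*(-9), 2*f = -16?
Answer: 328954235/69 ≈ 4.7675e+6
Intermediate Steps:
f = -8 (f = (1/2)*(-16) = -8)
s = 19 (s = 10 + 9 = 19)
E(K, W) = 9 + W**2 (E(K, W) = W**2 + 9 = 9 + W**2)
P = -171
I = -138 (I = 19*(-8) + 14 = -152 + 14 = -138)
o(a, u) = 141/46 + u**2/138 (o(a, u) = 3 - (9 + u**2)/(-138) = 3 - (9 + u**2)*(-1)/138 = 3 - (-3/46 - u**2/138) = 3 + (3/46 + u**2/138) = 141/46 + u**2/138)
o(P, 19) + 4767447 = (141/46 + (1/138)*19**2) + 4767447 = (141/46 + (1/138)*361) + 4767447 = (141/46 + 361/138) + 4767447 = 392/69 + 4767447 = 328954235/69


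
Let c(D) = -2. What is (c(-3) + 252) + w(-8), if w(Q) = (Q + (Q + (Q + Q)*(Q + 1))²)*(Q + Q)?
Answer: -172678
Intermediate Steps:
w(Q) = 2*Q*(Q + (Q + 2*Q*(1 + Q))²) (w(Q) = (Q + (Q + (2*Q)*(1 + Q))²)*(2*Q) = (Q + (Q + 2*Q*(1 + Q))²)*(2*Q) = 2*Q*(Q + (Q + 2*Q*(1 + Q))²))
(c(-3) + 252) + w(-8) = (-2 + 252) + 2*(-8)²*(1 - 8*(3 + 2*(-8))²) = 250 + 2*64*(1 - 8*(3 - 16)²) = 250 + 2*64*(1 - 8*(-13)²) = 250 + 2*64*(1 - 8*169) = 250 + 2*64*(1 - 1352) = 250 + 2*64*(-1351) = 250 - 172928 = -172678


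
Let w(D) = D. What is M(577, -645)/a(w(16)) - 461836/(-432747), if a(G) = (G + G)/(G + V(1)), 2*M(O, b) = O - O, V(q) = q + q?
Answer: 461836/432747 ≈ 1.0672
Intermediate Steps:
V(q) = 2*q
M(O, b) = 0 (M(O, b) = (O - O)/2 = (1/2)*0 = 0)
a(G) = 2*G/(2 + G) (a(G) = (G + G)/(G + 2*1) = (2*G)/(G + 2) = (2*G)/(2 + G) = 2*G/(2 + G))
M(577, -645)/a(w(16)) - 461836/(-432747) = 0/((2*16/(2 + 16))) - 461836/(-432747) = 0/((2*16/18)) - 461836*(-1/432747) = 0/((2*16*(1/18))) + 461836/432747 = 0/(16/9) + 461836/432747 = 0*(9/16) + 461836/432747 = 0 + 461836/432747 = 461836/432747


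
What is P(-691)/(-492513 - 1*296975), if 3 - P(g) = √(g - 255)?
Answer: -3/789488 + I*√946/789488 ≈ -3.7999e-6 + 3.8958e-5*I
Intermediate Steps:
P(g) = 3 - √(-255 + g) (P(g) = 3 - √(g - 255) = 3 - √(-255 + g))
P(-691)/(-492513 - 1*296975) = (3 - √(-255 - 691))/(-492513 - 1*296975) = (3 - √(-946))/(-492513 - 296975) = (3 - I*√946)/(-789488) = (3 - I*√946)*(-1/789488) = -3/789488 + I*√946/789488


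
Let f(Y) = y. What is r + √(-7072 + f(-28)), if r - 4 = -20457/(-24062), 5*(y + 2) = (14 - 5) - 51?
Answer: 116705/24062 + 2*I*√44265/5 ≈ 4.8502 + 84.157*I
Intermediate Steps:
y = -52/5 (y = -2 + ((14 - 5) - 51)/5 = -2 + (9 - 51)/5 = -2 + (⅕)*(-42) = -2 - 42/5 = -52/5 ≈ -10.400)
f(Y) = -52/5
r = 116705/24062 (r = 4 - 20457/(-24062) = 4 - 20457*(-1/24062) = 4 + 20457/24062 = 116705/24062 ≈ 4.8502)
r + √(-7072 + f(-28)) = 116705/24062 + √(-7072 - 52/5) = 116705/24062 + √(-35412/5) = 116705/24062 + 2*I*√44265/5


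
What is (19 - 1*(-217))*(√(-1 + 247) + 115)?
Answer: 27140 + 236*√246 ≈ 30842.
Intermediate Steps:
(19 - 1*(-217))*(√(-1 + 247) + 115) = (19 + 217)*(√246 + 115) = 236*(115 + √246) = 27140 + 236*√246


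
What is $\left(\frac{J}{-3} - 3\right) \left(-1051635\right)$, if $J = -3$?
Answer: $2103270$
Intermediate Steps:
$\left(\frac{J}{-3} - 3\right) \left(-1051635\right) = \left(\frac{1}{-3} \left(-3\right) - 3\right) \left(-1051635\right) = \left(\left(- \frac{1}{3}\right) \left(-3\right) - 3\right) \left(-1051635\right) = \left(1 - 3\right) \left(-1051635\right) = \left(-2\right) \left(-1051635\right) = 2103270$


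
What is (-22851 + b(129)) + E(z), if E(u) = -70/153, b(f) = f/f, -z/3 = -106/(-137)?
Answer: -3496120/153 ≈ -22850.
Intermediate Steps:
z = -318/137 (z = -(-318)/(-137) = -(-318)*(-1)/137 = -3*106/137 = -318/137 ≈ -2.3212)
b(f) = 1
E(u) = -70/153 (E(u) = -70*1/153 = -70/153)
(-22851 + b(129)) + E(z) = (-22851 + 1) - 70/153 = -22850 - 70/153 = -3496120/153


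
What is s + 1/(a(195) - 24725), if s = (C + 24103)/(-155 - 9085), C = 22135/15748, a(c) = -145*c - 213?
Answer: -159051944761/60969326880 ≈ -2.6087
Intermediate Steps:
a(c) = -213 - 145*c
C = 22135/15748 (C = 22135*(1/15748) = 22135/15748 ≈ 1.4056)
s = -379596179/145511520 (s = (22135/15748 + 24103)/(-155 - 9085) = (379596179/15748)/(-9240) = (379596179/15748)*(-1/9240) = -379596179/145511520 ≈ -2.6087)
s + 1/(a(195) - 24725) = -379596179/145511520 + 1/((-213 - 145*195) - 24725) = -379596179/145511520 + 1/((-213 - 28275) - 24725) = -379596179/145511520 + 1/(-28488 - 24725) = -379596179/145511520 + 1/(-53213) = -379596179/145511520 - 1/53213 = -159051944761/60969326880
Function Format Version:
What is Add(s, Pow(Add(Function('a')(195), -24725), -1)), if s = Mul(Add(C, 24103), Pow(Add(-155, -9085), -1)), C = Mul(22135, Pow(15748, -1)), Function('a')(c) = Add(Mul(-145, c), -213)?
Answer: Rational(-159051944761, 60969326880) ≈ -2.6087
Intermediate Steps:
Function('a')(c) = Add(-213, Mul(-145, c))
C = Rational(22135, 15748) (C = Mul(22135, Rational(1, 15748)) = Rational(22135, 15748) ≈ 1.4056)
s = Rational(-379596179, 145511520) (s = Mul(Add(Rational(22135, 15748), 24103), Pow(Add(-155, -9085), -1)) = Mul(Rational(379596179, 15748), Pow(-9240, -1)) = Mul(Rational(379596179, 15748), Rational(-1, 9240)) = Rational(-379596179, 145511520) ≈ -2.6087)
Add(s, Pow(Add(Function('a')(195), -24725), -1)) = Add(Rational(-379596179, 145511520), Pow(Add(Add(-213, Mul(-145, 195)), -24725), -1)) = Add(Rational(-379596179, 145511520), Pow(Add(Add(-213, -28275), -24725), -1)) = Add(Rational(-379596179, 145511520), Pow(Add(-28488, -24725), -1)) = Add(Rational(-379596179, 145511520), Pow(-53213, -1)) = Add(Rational(-379596179, 145511520), Rational(-1, 53213)) = Rational(-159051944761, 60969326880)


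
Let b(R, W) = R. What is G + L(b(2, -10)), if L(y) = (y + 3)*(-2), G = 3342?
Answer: 3332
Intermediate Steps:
L(y) = -6 - 2*y (L(y) = (3 + y)*(-2) = -6 - 2*y)
G + L(b(2, -10)) = 3342 + (-6 - 2*2) = 3342 + (-6 - 4) = 3342 - 10 = 3332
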